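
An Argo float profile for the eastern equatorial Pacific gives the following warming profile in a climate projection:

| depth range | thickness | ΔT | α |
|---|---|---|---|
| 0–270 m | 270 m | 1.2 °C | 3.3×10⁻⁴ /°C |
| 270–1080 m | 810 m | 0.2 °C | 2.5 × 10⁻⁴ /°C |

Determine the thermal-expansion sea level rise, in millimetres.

Δh = 147 mm

Layer 1: 3.3×10⁻⁴ × 1.2 × 270 = 0.10692 m
Layer 2: 0.2 × 2.5×10⁻⁴ × 810 = 0.04050 m
Δh = 0.10692 + 0.04050 = 0.14742 m ≈ 147 mm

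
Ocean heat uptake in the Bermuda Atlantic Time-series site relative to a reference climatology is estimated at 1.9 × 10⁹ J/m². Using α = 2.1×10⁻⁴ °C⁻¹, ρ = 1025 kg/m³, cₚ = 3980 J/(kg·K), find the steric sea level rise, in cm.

Δh ≈ 9.78 cm

Δh = αQ/(ρcₚ) = 2.1×10⁻⁴ × 1.9×10⁹ / (1025 × 3980) ≈ 0.097806 m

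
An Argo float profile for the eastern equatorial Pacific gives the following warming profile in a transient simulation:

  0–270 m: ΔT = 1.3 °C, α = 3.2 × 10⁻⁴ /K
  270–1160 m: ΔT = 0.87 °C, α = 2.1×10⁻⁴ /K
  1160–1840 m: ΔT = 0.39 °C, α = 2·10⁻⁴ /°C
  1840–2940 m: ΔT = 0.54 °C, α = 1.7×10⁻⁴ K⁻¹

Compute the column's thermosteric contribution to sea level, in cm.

1.3 × 270 × 3.2×10⁻⁴ = 0.11232 m
270–1160 m: 0.87 × 2.1×10⁻⁴ × 890 = 0.162603 m
1160–1840 m: 0.39 × 2×10⁻⁴ × 680 = 0.05304 m
1840–2940 m: 1100 × 1.7×10⁻⁴ × 0.54 = 0.10098 m
Δh = 0.11232 + 0.162603 + 0.05304 + 0.10098 = 0.428943 m

43 cm of thermosteric rise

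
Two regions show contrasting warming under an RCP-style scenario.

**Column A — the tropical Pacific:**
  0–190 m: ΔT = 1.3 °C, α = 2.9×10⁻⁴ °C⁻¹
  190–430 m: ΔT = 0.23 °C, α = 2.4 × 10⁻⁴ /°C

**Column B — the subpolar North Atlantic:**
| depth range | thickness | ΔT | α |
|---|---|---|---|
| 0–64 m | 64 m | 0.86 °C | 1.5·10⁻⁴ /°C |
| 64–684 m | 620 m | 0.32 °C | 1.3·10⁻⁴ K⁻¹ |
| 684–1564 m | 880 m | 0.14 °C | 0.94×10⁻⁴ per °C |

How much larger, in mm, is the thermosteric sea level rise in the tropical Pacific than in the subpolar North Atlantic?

A 1.3 × 2.9×10⁻⁴ × 190 = 0.07163 m
A Layer 2: 0.23 × 240 × 2.4×10⁻⁴ = 0.013248 m
A total: 0.084878 m
B Layer 1: 1.5×10⁻⁴ × 0.86 × 64 = 0.008256 m
B Layer 2: 0.32 × 620 × 1.3×10⁻⁴ = 0.025792 m
B 684–1564 m: 0.94×10⁻⁴ × 880 × 0.14 = 0.0115808 m
B total: 0.0456288 m
Difference: 0.084878 − 0.0456288 = 0.0392492 m

39 mm larger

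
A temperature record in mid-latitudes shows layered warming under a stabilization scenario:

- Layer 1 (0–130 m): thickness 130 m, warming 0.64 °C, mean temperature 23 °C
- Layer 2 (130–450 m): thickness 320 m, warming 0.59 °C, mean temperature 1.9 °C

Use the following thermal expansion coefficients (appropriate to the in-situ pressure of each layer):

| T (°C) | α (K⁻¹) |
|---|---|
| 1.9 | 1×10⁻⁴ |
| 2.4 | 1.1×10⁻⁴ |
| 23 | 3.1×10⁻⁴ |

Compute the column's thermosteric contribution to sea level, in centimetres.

Δh = 4.47 cm

Layer 1 at 23 °C → α = 3.1×10⁻⁴ K⁻¹
Layer 2 at 1.9 °C → α = 1×10⁻⁴ K⁻¹
130 × 3.1×10⁻⁴ × 0.64 = 0.025792 m
Layer 2: 1×10⁻⁴ × 320 × 0.59 = 0.01888 m
Δh = 0.025792 + 0.01888 = 0.044672 m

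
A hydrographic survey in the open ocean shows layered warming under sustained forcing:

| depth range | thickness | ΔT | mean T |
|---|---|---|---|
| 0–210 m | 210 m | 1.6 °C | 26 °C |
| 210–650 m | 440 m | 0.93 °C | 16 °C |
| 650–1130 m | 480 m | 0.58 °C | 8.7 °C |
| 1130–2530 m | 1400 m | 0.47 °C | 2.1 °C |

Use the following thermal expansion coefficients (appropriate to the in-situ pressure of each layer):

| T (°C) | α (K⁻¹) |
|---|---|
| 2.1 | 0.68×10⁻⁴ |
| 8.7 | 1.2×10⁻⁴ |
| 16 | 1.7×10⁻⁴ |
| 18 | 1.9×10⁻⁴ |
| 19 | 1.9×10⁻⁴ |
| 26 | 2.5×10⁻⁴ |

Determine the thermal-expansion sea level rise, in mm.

Δh = 232 mm

Layer 1 at 26 °C → α = 2.5×10⁻⁴ K⁻¹
Layer 2 at 16 °C → α = 1.7×10⁻⁴ K⁻¹
Layer 3 at 8.7 °C → α = 1.2×10⁻⁴ K⁻¹
Layer 4 at 2.1 °C → α = 0.68×10⁻⁴ K⁻¹
0–210 m: 1.6 × 210 × 2.5×10⁻⁴ = 0.08400 m
Layer 2: 0.93 × 1.7×10⁻⁴ × 440 = 0.069564 m
0.58 × 1.2×10⁻⁴ × 480 = 0.033408 m
1400 × 0.68×10⁻⁴ × 0.47 = 0.044744 m
Δh = 0.08400 + 0.069564 + 0.033408 + 0.044744 = 0.231716 m ≈ 232 mm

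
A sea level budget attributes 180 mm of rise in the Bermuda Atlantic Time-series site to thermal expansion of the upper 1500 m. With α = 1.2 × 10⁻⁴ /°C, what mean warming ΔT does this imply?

ΔT = Δh/(αH) = 0.18 / (1.2×10⁻⁴ × 1500) = 1.000 K

1.00 K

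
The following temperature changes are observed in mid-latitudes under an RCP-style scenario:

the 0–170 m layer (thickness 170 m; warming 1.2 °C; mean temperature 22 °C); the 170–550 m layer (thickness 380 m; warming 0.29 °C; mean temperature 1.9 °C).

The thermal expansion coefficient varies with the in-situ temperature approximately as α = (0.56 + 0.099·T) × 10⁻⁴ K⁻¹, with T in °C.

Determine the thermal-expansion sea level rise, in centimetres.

Layer 1: α = (0.56 + 0.099×22)×10⁻⁴ = 2.738×10⁻⁴ K⁻¹
Layer 2: α = (0.56 + 0.099×1.9)×10⁻⁴ = 0.7481×10⁻⁴ K⁻¹
0–170 m: 2.738×10⁻⁴ × 1.2 × 170 = 0.0558552 m
170–550 m: 0.7481×10⁻⁴ × 0.29 × 380 = 0.008244062 m
Δh = 0.0558552 + 0.008244062 = 0.064099262 m

Δh ≈ 6.41 cm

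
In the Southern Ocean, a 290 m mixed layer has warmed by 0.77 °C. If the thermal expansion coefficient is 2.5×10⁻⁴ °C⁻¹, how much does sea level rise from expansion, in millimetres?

about 55.8 mm

Δh = αΔT·H = 2.5×10⁻⁴ × 0.77 × 290 = 0.055825 m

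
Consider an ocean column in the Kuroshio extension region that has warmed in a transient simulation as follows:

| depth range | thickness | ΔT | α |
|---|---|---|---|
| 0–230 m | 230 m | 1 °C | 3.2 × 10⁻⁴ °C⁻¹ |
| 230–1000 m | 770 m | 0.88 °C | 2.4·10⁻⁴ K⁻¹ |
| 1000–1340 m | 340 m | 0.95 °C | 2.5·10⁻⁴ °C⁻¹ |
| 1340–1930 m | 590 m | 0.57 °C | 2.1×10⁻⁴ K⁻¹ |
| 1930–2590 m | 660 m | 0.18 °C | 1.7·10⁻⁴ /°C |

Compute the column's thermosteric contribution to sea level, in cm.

Layer 1: 1 × 3.2×10⁻⁴ × 230 = 0.07360 m
0.88 × 2.4×10⁻⁴ × 770 = 0.162624 m
Layer 3: 340 × 2.5×10⁻⁴ × 0.95 = 0.08075 m
Layer 4: 590 × 2.1×10⁻⁴ × 0.57 = 0.070623 m
Layer 5: 1.7×10⁻⁴ × 0.18 × 660 = 0.020196 m
Δh = 0.07360 + 0.162624 + 0.08075 + 0.070623 + 0.020196 = 0.407793 m

40.8 cm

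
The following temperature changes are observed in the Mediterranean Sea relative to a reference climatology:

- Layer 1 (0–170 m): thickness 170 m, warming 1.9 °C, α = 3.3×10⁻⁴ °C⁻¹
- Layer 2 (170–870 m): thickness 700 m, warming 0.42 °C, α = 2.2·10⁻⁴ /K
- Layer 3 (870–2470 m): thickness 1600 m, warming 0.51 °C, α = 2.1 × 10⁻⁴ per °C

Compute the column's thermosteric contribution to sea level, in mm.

about 343 mm

Layer 1: 1.9 × 170 × 3.3×10⁻⁴ = 0.10659 m
170–870 m: 2.2×10⁻⁴ × 0.42 × 700 = 0.06468 m
870–2470 m: 2.1×10⁻⁴ × 0.51 × 1600 = 0.17136 m
Δh = 0.10659 + 0.06468 + 0.17136 = 0.34263 m ≈ 343 mm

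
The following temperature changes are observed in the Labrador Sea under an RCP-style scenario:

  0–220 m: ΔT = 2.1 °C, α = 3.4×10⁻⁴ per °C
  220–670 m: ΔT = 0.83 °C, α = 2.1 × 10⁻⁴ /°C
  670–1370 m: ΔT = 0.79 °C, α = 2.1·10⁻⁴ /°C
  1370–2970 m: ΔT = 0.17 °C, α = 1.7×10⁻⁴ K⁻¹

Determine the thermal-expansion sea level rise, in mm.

398 mm

Layer 1: 220 × 3.4×10⁻⁴ × 2.1 = 0.15708 m
220–670 m: 450 × 0.83 × 2.1×10⁻⁴ = 0.078435 m
Layer 3: 2.1×10⁻⁴ × 0.79 × 700 = 0.11613 m
Layer 4: 1600 × 1.7×10⁻⁴ × 0.17 = 0.04624 m
Δh = 0.15708 + 0.078435 + 0.11613 + 0.04624 = 0.397885 m ≈ 398 mm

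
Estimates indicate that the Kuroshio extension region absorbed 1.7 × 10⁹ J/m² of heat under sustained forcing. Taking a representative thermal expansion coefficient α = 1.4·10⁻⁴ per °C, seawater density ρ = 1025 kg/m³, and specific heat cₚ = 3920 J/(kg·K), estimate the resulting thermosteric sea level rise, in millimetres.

Δh = αQ/(ρcₚ) = 1.4×10⁻⁴ × 1.7×10⁹ / (1025 × 3920) ≈ 0.059233 m

about 59.2 mm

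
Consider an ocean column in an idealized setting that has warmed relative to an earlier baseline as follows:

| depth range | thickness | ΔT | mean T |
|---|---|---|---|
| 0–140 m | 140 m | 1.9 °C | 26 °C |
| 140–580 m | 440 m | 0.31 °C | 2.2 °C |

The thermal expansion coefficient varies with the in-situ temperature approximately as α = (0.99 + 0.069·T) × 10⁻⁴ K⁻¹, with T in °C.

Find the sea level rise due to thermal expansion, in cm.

Layer 1: α = (0.99 + 0.069×26)×10⁻⁴ = 2.784×10⁻⁴ K⁻¹
Layer 2: α = (0.99 + 0.069×2.2)×10⁻⁴ = 1.1418×10⁻⁴ K⁻¹
0–140 m: 140 × 2.784×10⁻⁴ × 1.9 = 0.0740544 m
Layer 2: 0.31 × 1.1418×10⁻⁴ × 440 = 0.015574152 m
Δh = 0.0740544 + 0.015574152 = 0.089628552 m

Δh = 8.96 cm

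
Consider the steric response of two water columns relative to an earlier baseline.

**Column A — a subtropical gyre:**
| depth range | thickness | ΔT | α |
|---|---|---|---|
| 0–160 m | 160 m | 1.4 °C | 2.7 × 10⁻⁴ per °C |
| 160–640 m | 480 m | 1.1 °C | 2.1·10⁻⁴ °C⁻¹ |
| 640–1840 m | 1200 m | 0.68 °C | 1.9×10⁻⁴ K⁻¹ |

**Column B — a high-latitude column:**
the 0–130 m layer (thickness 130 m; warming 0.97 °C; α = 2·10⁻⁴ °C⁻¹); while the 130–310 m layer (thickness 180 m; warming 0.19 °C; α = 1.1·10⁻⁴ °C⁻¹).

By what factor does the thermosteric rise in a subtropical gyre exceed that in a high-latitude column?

a factor of 11

A 2.7×10⁻⁴ × 160 × 1.4 = 0.06048 m
A Layer 2: 480 × 2.1×10⁻⁴ × 1.1 = 0.11088 m
A 640–1840 m: 0.68 × 1.9×10⁻⁴ × 1200 = 0.15504 m
A total: 0.32640 m
B Layer 1: 130 × 2×10⁻⁴ × 0.97 = 0.02522 m
B 130–310 m: 180 × 0.19 × 1.1×10⁻⁴ = 0.003762 m
B total: 0.028982 m
Ratio: 0.32640 / 0.028982 ≈ 11.26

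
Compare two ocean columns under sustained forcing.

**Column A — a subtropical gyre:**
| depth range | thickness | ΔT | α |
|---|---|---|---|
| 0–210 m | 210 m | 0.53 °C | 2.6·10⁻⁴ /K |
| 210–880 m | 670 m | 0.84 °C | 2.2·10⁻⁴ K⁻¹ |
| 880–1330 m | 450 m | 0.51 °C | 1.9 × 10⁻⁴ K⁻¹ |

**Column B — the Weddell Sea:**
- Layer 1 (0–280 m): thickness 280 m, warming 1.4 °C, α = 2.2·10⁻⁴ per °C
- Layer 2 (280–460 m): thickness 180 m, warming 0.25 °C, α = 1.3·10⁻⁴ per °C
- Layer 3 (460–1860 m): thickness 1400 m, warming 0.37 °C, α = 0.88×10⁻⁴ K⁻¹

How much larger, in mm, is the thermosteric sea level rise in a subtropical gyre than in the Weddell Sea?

58.7 mm larger

A 0–210 m: 0.53 × 210 × 2.6×10⁻⁴ = 0.028938 m
A 210–880 m: 0.84 × 670 × 2.2×10⁻⁴ = 0.123816 m
A 0.51 × 1.9×10⁻⁴ × 450 = 0.043605 m
A total: 0.196359 m
B Layer 1: 1.4 × 2.2×10⁻⁴ × 280 = 0.08624 m
B 0.25 × 180 × 1.3×10⁻⁴ = 0.00585 m
B Layer 3: 1400 × 0.88×10⁻⁴ × 0.37 = 0.045584 m
B total: 0.137674 m
Difference: 0.196359 − 0.137674 = 0.058685 m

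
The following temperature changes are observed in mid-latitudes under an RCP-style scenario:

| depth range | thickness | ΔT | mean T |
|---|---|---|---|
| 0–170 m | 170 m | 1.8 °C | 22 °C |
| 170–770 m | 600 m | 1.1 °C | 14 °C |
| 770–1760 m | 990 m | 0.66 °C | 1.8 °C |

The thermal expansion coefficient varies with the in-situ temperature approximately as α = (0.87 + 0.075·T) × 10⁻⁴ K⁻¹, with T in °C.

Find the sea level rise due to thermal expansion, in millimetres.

Layer 1: α = (0.87 + 0.075×22)×10⁻⁴ = 2.52×10⁻⁴ K⁻¹
Layer 2: α = (0.87 + 0.075×14)×10⁻⁴ = 1.92×10⁻⁴ K⁻¹
Layer 3: α = (0.87 + 0.075×1.8)×10⁻⁴ = 1.005×10⁻⁴ K⁻¹
0–170 m: 2.52×10⁻⁴ × 1.8 × 170 = 0.077112 m
170–770 m: 1.1 × 1.92×10⁻⁴ × 600 = 0.12672 m
Layer 3: 0.66 × 1.005×10⁻⁴ × 990 = 0.0656667 m
Δh = 0.077112 + 0.12672 + 0.0656667 = 0.2694987 m

Δh ≈ 270 mm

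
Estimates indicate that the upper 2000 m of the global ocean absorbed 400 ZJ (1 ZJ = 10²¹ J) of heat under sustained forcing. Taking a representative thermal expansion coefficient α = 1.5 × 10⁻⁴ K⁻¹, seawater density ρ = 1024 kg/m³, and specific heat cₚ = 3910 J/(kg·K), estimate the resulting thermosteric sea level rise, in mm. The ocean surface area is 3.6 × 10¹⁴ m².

Per unit area: Q = 400×10²¹ / (3.6×10¹⁴) ≈ 1.111×10⁹ J/m²
Δh = αQ/(ρcₚ) = 1.5×10⁻⁴ × 1.111×10⁹ / (1024 × 3910) ≈ 0.041623 m

41.6 mm of thermosteric rise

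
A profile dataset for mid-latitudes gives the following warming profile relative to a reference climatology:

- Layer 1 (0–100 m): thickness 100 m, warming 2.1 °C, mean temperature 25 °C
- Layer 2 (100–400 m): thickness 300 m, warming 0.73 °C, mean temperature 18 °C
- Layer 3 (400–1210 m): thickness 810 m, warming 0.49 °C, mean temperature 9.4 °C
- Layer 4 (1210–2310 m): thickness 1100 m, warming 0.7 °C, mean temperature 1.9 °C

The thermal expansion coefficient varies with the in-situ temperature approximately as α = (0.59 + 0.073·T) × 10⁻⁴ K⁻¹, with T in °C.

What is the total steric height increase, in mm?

200 mm

Layer 1: α = (0.59 + 0.073×25)×10⁻⁴ = 2.415×10⁻⁴ K⁻¹
Layer 2: α = (0.59 + 0.073×18)×10⁻⁴ = 1.904×10⁻⁴ K⁻¹
Layer 3: α = (0.59 + 0.073×9.4)×10⁻⁴ = 1.2762×10⁻⁴ K⁻¹
Layer 4: α = (0.59 + 0.073×1.9)×10⁻⁴ = 0.7287×10⁻⁴ K⁻¹
0–100 m: 2.415×10⁻⁴ × 100 × 2.1 = 0.050715 m
100–400 m: 0.73 × 300 × 1.904×10⁻⁴ = 0.0416976 m
1.2762×10⁻⁴ × 0.49 × 810 = 0.050652378 m
1210–2310 m: 0.7287×10⁻⁴ × 1100 × 0.7 = 0.0561099 m
Δh = 0.050715 + 0.0416976 + 0.050652378 + 0.0561099 = 0.199174878 m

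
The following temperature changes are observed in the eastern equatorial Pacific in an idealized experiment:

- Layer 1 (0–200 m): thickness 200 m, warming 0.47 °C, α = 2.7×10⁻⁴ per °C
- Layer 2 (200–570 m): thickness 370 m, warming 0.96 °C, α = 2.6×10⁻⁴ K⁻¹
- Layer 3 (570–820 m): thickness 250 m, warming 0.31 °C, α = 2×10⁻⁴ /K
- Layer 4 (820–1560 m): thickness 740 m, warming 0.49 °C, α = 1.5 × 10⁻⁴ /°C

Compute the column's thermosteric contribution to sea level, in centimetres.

18.8 cm

0–200 m: 0.47 × 200 × 2.7×10⁻⁴ = 0.02538 m
Layer 2: 0.96 × 370 × 2.6×10⁻⁴ = 0.092352 m
570–820 m: 2×10⁻⁴ × 0.31 × 250 = 0.01550 m
820–1560 m: 740 × 0.49 × 1.5×10⁻⁴ = 0.05439 m
Δh = 0.02538 + 0.092352 + 0.01550 + 0.05439 = 0.187622 m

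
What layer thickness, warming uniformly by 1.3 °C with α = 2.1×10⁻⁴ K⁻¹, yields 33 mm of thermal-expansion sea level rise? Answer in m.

H = Δh/(αΔT) = 0.033 / (2.1×10⁻⁴ × 1.3) ≈ 120.9 m

H ≈ 121 m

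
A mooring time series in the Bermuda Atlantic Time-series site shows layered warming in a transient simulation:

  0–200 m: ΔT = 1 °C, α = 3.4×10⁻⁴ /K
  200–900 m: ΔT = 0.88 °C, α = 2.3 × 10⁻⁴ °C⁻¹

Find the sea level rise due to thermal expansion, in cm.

about 21 cm

0–200 m: 1 × 3.4×10⁻⁴ × 200 = 0.06800 m
Layer 2: 0.88 × 2.3×10⁻⁴ × 700 = 0.14168 m
Δh = 0.06800 + 0.14168 = 0.20968 m ≈ 21 cm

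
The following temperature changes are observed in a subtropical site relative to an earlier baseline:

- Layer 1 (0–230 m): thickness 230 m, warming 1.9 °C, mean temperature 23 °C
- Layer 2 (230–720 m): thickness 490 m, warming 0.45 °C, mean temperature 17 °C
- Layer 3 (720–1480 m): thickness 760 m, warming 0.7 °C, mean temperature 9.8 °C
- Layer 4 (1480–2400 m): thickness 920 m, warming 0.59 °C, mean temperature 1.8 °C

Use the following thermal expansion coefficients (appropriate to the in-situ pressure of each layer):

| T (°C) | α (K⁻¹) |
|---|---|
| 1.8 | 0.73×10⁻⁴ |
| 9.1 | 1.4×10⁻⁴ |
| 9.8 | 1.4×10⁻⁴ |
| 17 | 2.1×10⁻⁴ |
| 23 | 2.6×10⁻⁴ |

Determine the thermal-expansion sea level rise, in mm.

Layer 1 at 23 °C → α = 2.6×10⁻⁴ K⁻¹
Layer 2 at 17 °C → α = 2.1×10⁻⁴ K⁻¹
Layer 3 at 9.8 °C → α = 1.4×10⁻⁴ K⁻¹
Layer 4 at 1.8 °C → α = 0.73×10⁻⁴ K⁻¹
2.6×10⁻⁴ × 230 × 1.9 = 0.11362 m
Layer 2: 2.1×10⁻⁴ × 490 × 0.45 = 0.046305 m
720–1480 m: 1.4×10⁻⁴ × 0.7 × 760 = 0.07448 m
1480–2400 m: 0.59 × 920 × 0.73×10⁻⁴ = 0.0396244 m
Δh = 0.11362 + 0.046305 + 0.07448 + 0.0396244 = 0.2740294 m

274 mm of thermosteric rise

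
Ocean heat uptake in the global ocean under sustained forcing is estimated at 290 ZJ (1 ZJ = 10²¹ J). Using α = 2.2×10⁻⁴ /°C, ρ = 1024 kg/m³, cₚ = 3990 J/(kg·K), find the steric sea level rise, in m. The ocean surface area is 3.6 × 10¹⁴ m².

Per unit area: Q = 290×10²¹ / (3.6×10¹⁴) ≈ 8.056×10⁸ J/m²
Δh = αQ/(ρcₚ) = 2.2×10⁻⁴ × 8.056×10⁸ / (1024 × 3990) ≈ 0.043378 m

about 0.043 m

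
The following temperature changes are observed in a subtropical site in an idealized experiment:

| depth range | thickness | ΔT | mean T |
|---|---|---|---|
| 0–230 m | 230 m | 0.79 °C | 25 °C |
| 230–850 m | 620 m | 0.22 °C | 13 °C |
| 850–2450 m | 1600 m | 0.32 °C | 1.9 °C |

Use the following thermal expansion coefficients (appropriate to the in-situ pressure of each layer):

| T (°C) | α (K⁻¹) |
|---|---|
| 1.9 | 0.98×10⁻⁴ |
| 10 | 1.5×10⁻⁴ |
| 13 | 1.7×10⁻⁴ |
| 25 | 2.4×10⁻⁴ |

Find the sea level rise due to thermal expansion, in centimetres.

Δh ≈ 11.7 cm

Layer 1 at 25 °C → α = 2.4×10⁻⁴ K⁻¹
Layer 2 at 13 °C → α = 1.7×10⁻⁴ K⁻¹
Layer 3 at 1.9 °C → α = 0.98×10⁻⁴ K⁻¹
Layer 1: 230 × 2.4×10⁻⁴ × 0.79 = 0.043608 m
Layer 2: 0.22 × 1.7×10⁻⁴ × 620 = 0.023188 m
850–2450 m: 1600 × 0.32 × 0.98×10⁻⁴ = 0.050176 m
Δh = 0.043608 + 0.023188 + 0.050176 = 0.116972 m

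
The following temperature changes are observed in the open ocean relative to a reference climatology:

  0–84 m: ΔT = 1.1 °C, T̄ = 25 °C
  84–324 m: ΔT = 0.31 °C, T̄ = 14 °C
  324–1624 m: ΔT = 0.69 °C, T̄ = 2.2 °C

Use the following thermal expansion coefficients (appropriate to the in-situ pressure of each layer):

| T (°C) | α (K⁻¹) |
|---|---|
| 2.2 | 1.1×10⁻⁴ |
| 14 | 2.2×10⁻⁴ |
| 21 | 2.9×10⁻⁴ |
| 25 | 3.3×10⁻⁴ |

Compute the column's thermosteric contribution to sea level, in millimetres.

Δh ≈ 146 mm

Layer 1 at 25 °C → α = 3.3×10⁻⁴ K⁻¹
Layer 2 at 14 °C → α = 2.2×10⁻⁴ K⁻¹
Layer 3 at 2.2 °C → α = 1.1×10⁻⁴ K⁻¹
Layer 1: 1.1 × 84 × 3.3×10⁻⁴ = 0.030492 m
Layer 2: 240 × 2.2×10⁻⁴ × 0.31 = 0.016368 m
0.69 × 1300 × 1.1×10⁻⁴ = 0.09867 m
Δh = 0.030492 + 0.016368 + 0.09867 = 0.14553 m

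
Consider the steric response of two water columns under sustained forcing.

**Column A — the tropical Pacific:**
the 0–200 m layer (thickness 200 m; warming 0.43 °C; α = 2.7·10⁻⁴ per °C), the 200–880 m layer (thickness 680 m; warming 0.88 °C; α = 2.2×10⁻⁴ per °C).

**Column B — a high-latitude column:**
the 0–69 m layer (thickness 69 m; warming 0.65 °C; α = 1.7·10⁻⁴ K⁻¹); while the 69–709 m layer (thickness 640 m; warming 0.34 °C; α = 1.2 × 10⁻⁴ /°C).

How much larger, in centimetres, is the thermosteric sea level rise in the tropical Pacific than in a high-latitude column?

Δh_A − Δh_B ≈ 12.1 cm

A 2.7×10⁻⁴ × 200 × 0.43 = 0.02322 m
A Layer 2: 680 × 0.88 × 2.2×10⁻⁴ = 0.131648 m
A total: 0.154868 m
B Layer 1: 0.65 × 1.7×10⁻⁴ × 69 = 0.0076245 m
B 1.2×10⁻⁴ × 0.34 × 640 = 0.026112 m
B total: 0.0337365 m
Difference: 0.154868 − 0.0337365 = 0.1211315 m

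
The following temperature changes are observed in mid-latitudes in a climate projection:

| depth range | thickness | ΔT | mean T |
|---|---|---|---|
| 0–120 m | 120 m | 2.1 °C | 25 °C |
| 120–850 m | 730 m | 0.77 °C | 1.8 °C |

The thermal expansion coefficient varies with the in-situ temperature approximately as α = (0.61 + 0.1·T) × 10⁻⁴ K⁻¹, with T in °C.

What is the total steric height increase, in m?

0.123 m of thermosteric rise

Layer 1: α = (0.61 + 0.1×25)×10⁻⁴ = 3.11×10⁻⁴ K⁻¹
Layer 2: α = (0.61 + 0.1×1.8)×10⁻⁴ = 0.79×10⁻⁴ K⁻¹
Layer 1: 2.1 × 3.11×10⁻⁴ × 120 = 0.078372 m
120–850 m: 730 × 0.79×10⁻⁴ × 0.77 = 0.0444059 m
Δh = 0.078372 + 0.0444059 = 0.1227779 m ≈ 0.123 m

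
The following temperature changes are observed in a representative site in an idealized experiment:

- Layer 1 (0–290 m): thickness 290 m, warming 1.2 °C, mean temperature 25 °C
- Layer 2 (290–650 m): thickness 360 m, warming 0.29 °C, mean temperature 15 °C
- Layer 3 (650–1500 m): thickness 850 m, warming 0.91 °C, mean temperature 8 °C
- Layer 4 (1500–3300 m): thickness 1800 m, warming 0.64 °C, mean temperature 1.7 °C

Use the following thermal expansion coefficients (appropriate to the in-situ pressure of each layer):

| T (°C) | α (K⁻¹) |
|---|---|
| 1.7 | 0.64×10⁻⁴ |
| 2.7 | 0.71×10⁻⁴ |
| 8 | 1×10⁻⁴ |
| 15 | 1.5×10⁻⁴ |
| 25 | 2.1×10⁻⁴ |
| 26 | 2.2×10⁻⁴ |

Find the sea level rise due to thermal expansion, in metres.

Layer 1 at 25 °C → α = 2.1×10⁻⁴ K⁻¹
Layer 2 at 15 °C → α = 1.5×10⁻⁴ K⁻¹
Layer 3 at 8 °C → α = 1×10⁻⁴ K⁻¹
Layer 4 at 1.7 °C → α = 0.64×10⁻⁴ K⁻¹
Layer 1: 290 × 1.2 × 2.1×10⁻⁴ = 0.07308 m
Layer 2: 1.5×10⁻⁴ × 0.29 × 360 = 0.01566 m
0.91 × 1×10⁻⁴ × 850 = 0.07735 m
1500–3300 m: 1800 × 0.64×10⁻⁴ × 0.64 = 0.073728 m
Δh = 0.07308 + 0.01566 + 0.07735 + 0.073728 = 0.239818 m ≈ 0.240 m

0.240 m of thermosteric rise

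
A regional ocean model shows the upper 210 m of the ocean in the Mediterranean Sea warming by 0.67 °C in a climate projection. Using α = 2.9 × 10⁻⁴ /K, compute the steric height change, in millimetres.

Δh ≈ 40.8 mm

Δh = αΔT·H = 2.9×10⁻⁴ × 0.67 × 210 = 0.040803 m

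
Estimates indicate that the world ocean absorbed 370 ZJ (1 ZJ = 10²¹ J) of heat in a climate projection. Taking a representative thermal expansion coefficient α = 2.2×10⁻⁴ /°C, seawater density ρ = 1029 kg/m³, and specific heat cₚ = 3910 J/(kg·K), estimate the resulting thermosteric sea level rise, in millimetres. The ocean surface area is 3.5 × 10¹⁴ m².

Δh = 58 mm

Per unit area: Q = 370×10²¹ / (3.5×10¹⁴) ≈ 1.057×10⁹ J/m²
Δh = αQ/(ρcₚ) = 2.2×10⁻⁴ × 1.057×10⁹ / (1029 × 3910) ≈ 0.057797 m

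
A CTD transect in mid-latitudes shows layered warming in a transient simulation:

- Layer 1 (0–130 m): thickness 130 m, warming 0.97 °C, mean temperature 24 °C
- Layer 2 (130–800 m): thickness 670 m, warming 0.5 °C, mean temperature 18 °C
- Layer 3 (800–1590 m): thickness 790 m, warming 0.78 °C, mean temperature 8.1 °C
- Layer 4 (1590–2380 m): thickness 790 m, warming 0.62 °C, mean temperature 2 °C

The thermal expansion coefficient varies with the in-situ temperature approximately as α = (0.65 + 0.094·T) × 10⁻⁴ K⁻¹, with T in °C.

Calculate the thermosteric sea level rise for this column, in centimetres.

Layer 1: α = (0.65 + 0.094×24)×10⁻⁴ = 2.906×10⁻⁴ K⁻¹
Layer 2: α = (0.65 + 0.094×18)×10⁻⁴ = 2.342×10⁻⁴ K⁻¹
Layer 3: α = (0.65 + 0.094×8.1)×10⁻⁴ = 1.4114×10⁻⁴ K⁻¹
Layer 4: α = (0.65 + 0.094×2)×10⁻⁴ = 0.838×10⁻⁴ K⁻¹
0–130 m: 0.97 × 2.906×10⁻⁴ × 130 = 0.03664466 m
Layer 2: 670 × 2.342×10⁻⁴ × 0.5 = 0.078457 m
800–1590 m: 1.4114×10⁻⁴ × 790 × 0.78 = 0.086970468 m
790 × 0.838×10⁻⁴ × 0.62 = 0.04104524 m
Δh = 0.03664466 + 0.078457 + 0.086970468 + 0.04104524 = 0.243117368 m ≈ 24.3 cm

24.3 cm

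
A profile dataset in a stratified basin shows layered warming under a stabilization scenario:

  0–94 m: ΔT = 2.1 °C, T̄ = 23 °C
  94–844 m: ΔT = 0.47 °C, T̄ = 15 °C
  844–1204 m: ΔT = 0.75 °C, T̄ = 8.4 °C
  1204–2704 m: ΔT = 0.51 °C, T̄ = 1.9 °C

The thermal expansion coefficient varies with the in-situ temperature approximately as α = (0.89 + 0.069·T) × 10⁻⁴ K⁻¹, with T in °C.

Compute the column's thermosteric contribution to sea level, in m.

Layer 1: α = (0.89 + 0.069×23)×10⁻⁴ = 2.477×10⁻⁴ K⁻¹
Layer 2: α = (0.89 + 0.069×15)×10⁻⁴ = 1.925×10⁻⁴ K⁻¹
Layer 3: α = (0.89 + 0.069×8.4)×10⁻⁴ = 1.4696×10⁻⁴ K⁻¹
Layer 4: α = (0.89 + 0.069×1.9)×10⁻⁴ = 1.0211×10⁻⁴ K⁻¹
Layer 1: 2.477×10⁻⁴ × 94 × 2.1 = 0.04889598 m
0.47 × 750 × 1.925×10⁻⁴ = 0.06785625 m
Layer 3: 1.4696×10⁻⁴ × 360 × 0.75 = 0.0396792 m
Layer 4: 0.51 × 1.0211×10⁻⁴ × 1500 = 0.07811415 m
Δh = 0.04889598 + 0.06785625 + 0.0396792 + 0.07811415 = 0.23454558 m

0.23 m of thermosteric rise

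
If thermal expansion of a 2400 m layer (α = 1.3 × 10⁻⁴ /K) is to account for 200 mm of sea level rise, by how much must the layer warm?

0.641 °C

ΔT = Δh/(αH) = 0.2 / (1.3×10⁻⁴ × 2400) ≈ 0.6410 °C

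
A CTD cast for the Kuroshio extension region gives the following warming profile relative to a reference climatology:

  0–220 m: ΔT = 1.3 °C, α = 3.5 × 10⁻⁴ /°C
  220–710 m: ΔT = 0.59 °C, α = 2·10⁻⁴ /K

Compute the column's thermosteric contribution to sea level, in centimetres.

15.8 cm of thermosteric rise

0–220 m: 1.3 × 3.5×10⁻⁴ × 220 = 0.10010 m
0.59 × 2×10⁻⁴ × 490 = 0.05782 m
Δh = 0.10010 + 0.05782 = 0.15792 m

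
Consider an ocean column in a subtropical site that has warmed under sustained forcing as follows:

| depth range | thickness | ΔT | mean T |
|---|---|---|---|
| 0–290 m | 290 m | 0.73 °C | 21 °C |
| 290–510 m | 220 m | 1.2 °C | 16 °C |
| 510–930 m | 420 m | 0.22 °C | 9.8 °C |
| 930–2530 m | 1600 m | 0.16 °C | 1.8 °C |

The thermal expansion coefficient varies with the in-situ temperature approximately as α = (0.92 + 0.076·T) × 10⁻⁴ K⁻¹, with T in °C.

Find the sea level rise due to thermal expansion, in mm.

Layer 1: α = (0.92 + 0.076×21)×10⁻⁴ = 2.516×10⁻⁴ K⁻¹
Layer 2: α = (0.92 + 0.076×16)×10⁻⁴ = 2.136×10⁻⁴ K⁻¹
Layer 3: α = (0.92 + 0.076×9.8)×10⁻⁴ = 1.6648×10⁻⁴ K⁻¹
Layer 4: α = (0.92 + 0.076×1.8)×10⁻⁴ = 1.0568×10⁻⁴ K⁻¹
Layer 1: 2.516×10⁻⁴ × 290 × 0.73 = 0.05326372 m
220 × 1.2 × 2.136×10⁻⁴ = 0.0563904 m
510–930 m: 1.6648×10⁻⁴ × 420 × 0.22 = 0.015382752 m
Layer 4: 1600 × 1.0568×10⁻⁴ × 0.16 = 0.02705408 m
Δh = 0.05326372 + 0.0563904 + 0.015382752 + 0.02705408 = 0.152090952 m

Δh = 150 mm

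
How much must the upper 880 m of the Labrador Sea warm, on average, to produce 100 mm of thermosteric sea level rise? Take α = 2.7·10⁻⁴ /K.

about 0.421 °C

ΔT = Δh/(αH) = 0.1 / (2.7×10⁻⁴ × 880) ≈ 0.4209 °C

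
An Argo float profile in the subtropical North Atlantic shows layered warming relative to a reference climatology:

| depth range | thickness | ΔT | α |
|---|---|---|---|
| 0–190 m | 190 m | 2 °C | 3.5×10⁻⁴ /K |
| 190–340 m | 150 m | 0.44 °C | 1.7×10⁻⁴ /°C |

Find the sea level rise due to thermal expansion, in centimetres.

0–190 m: 3.5×10⁻⁴ × 2 × 190 = 0.13300 m
190–340 m: 0.44 × 150 × 1.7×10⁻⁴ = 0.01122 m
Δh = 0.13300 + 0.01122 = 0.14422 m

about 14.4 cm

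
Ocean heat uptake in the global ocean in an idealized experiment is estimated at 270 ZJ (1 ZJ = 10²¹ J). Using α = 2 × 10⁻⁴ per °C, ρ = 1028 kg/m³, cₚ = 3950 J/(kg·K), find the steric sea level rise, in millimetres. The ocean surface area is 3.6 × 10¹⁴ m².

Per unit area: Q = 270×10²¹ / (3.6×10¹⁴) = 7.5×10⁸ J/m²
Δh = αQ/(ρcₚ) = 2×10⁻⁴ × 7.5×10⁸ / (1028 × 3950) ≈ 0.03694 m

Δh = 36.9 mm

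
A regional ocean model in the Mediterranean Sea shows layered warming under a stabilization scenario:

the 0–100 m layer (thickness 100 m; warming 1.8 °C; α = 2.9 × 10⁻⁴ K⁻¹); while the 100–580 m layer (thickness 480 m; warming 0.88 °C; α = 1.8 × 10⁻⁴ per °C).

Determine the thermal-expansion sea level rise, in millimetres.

Δh = 128 mm

Layer 1: 1.8 × 2.9×10⁻⁴ × 100 = 0.05220 m
Layer 2: 480 × 1.8×10⁻⁴ × 0.88 = 0.076032 m
Δh = 0.05220 + 0.076032 = 0.128232 m ≈ 128 mm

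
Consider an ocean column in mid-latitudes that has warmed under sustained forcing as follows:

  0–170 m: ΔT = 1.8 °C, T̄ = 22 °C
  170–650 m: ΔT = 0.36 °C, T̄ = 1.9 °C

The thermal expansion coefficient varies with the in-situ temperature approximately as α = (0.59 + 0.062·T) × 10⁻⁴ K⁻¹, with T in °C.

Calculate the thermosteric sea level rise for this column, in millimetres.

Layer 1: α = (0.59 + 0.062×22)×10⁻⁴ = 1.954×10⁻⁴ K⁻¹
Layer 2: α = (0.59 + 0.062×1.9)×10⁻⁴ = 0.7078×10⁻⁴ K⁻¹
170 × 1.8 × 1.954×10⁻⁴ = 0.0597924 m
Layer 2: 480 × 0.7078×10⁻⁴ × 0.36 = 0.012230784 m
Δh = 0.0597924 + 0.012230784 = 0.072023184 m

Δh = 72 mm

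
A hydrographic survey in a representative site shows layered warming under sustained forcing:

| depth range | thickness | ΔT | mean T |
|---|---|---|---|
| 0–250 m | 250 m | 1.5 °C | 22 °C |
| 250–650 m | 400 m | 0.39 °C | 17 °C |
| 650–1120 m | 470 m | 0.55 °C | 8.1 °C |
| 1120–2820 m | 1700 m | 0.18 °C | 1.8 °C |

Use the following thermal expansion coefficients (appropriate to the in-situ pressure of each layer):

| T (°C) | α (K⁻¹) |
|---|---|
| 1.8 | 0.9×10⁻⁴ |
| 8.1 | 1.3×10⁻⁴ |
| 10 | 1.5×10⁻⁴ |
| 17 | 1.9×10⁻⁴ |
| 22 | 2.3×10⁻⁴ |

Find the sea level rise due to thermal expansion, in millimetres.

Layer 1 at 22 °C → α = 2.3×10⁻⁴ K⁻¹
Layer 2 at 17 °C → α = 1.9×10⁻⁴ K⁻¹
Layer 3 at 8.1 °C → α = 1.3×10⁻⁴ K⁻¹
Layer 4 at 1.8 °C → α = 0.9×10⁻⁴ K⁻¹
0–250 m: 1.5 × 2.3×10⁻⁴ × 250 = 0.08625 m
0.39 × 1.9×10⁻⁴ × 400 = 0.02964 m
Layer 3: 470 × 0.55 × 1.3×10⁻⁴ = 0.033605 m
0.9×10⁻⁴ × 1700 × 0.18 = 0.02754 m
Δh = 0.08625 + 0.02964 + 0.033605 + 0.02754 = 0.177035 m

Δh ≈ 177 mm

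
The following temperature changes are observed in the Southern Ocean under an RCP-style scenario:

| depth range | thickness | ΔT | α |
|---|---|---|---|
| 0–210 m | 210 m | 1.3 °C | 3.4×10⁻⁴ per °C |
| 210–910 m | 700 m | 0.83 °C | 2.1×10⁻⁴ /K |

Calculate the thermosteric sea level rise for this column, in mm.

215 mm

Layer 1: 3.4×10⁻⁴ × 1.3 × 210 = 0.09282 m
Layer 2: 700 × 2.1×10⁻⁴ × 0.83 = 0.12201 m
Δh = 0.09282 + 0.12201 = 0.21483 m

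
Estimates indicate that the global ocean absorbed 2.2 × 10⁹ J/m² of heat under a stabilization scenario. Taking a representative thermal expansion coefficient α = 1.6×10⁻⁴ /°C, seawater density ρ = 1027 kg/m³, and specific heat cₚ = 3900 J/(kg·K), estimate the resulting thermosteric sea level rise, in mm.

about 87.9 mm

Δh = αQ/(ρcₚ) = 1.6×10⁻⁴ × 2.2×10⁹ / (1027 × 3900) ≈ 0.087884 m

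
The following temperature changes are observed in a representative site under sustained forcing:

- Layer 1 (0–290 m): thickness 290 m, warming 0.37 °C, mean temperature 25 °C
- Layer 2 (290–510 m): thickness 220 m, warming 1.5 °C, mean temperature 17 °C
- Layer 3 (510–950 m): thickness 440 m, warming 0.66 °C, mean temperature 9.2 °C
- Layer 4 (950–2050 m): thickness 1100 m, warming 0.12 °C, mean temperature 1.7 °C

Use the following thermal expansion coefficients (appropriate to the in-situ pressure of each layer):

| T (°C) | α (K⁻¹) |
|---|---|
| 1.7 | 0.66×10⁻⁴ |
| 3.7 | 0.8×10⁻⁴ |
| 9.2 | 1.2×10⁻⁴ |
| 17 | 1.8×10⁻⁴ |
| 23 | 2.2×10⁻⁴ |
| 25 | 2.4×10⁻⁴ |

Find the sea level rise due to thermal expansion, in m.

about 0.129 m

Layer 1 at 25 °C → α = 2.4×10⁻⁴ K⁻¹
Layer 2 at 17 °C → α = 1.8×10⁻⁴ K⁻¹
Layer 3 at 9.2 °C → α = 1.2×10⁻⁴ K⁻¹
Layer 4 at 1.7 °C → α = 0.66×10⁻⁴ K⁻¹
0–290 m: 290 × 2.4×10⁻⁴ × 0.37 = 0.025752 m
Layer 2: 1.8×10⁻⁴ × 220 × 1.5 = 0.05940 m
Layer 3: 440 × 1.2×10⁻⁴ × 0.66 = 0.034848 m
Layer 4: 0.12 × 0.66×10⁻⁴ × 1100 = 0.008712 m
Δh = 0.025752 + 0.05940 + 0.034848 + 0.008712 = 0.128712 m ≈ 0.129 m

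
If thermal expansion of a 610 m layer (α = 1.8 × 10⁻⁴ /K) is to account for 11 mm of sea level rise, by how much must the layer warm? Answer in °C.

ΔT = Δh/(αH) = 0.011 / (1.8×10⁻⁴ × 610) ≈ 0.1002 °C

ΔT ≈ 0.100 °C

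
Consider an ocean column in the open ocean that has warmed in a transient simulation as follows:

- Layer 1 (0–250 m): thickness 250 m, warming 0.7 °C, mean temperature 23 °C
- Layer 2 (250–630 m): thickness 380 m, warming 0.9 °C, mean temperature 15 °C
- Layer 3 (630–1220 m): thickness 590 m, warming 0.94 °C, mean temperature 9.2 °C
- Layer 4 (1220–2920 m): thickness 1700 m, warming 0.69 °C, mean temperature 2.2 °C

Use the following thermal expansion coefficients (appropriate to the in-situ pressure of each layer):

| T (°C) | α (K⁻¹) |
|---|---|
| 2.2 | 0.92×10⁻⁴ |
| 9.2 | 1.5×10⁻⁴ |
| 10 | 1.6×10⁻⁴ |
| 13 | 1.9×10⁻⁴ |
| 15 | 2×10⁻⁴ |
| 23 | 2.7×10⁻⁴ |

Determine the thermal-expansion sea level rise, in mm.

about 307 mm

Layer 1 at 23 °C → α = 2.7×10⁻⁴ K⁻¹
Layer 2 at 15 °C → α = 2×10⁻⁴ K⁻¹
Layer 3 at 9.2 °C → α = 1.5×10⁻⁴ K⁻¹
Layer 4 at 2.2 °C → α = 0.92×10⁻⁴ K⁻¹
Layer 1: 0.7 × 2.7×10⁻⁴ × 250 = 0.04725 m
250–630 m: 380 × 2×10⁻⁴ × 0.9 = 0.06840 m
590 × 0.94 × 1.5×10⁻⁴ = 0.08319 m
Layer 4: 1700 × 0.69 × 0.92×10⁻⁴ = 0.107916 m
Δh = 0.04725 + 0.06840 + 0.08319 + 0.107916 = 0.306756 m ≈ 307 mm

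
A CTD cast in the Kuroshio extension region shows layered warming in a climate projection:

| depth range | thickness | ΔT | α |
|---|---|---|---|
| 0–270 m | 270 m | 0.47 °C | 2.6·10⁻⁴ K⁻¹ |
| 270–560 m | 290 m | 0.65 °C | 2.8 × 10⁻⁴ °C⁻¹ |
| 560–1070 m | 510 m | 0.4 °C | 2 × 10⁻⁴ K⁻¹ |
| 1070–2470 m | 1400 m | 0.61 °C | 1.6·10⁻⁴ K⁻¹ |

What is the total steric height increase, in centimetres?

2.6×10⁻⁴ × 0.47 × 270 = 0.032994 m
270–560 m: 0.65 × 2.8×10⁻⁴ × 290 = 0.05278 m
2×10⁻⁴ × 510 × 0.4 = 0.04080 m
1070–2470 m: 0.61 × 1.6×10⁻⁴ × 1400 = 0.13664 m
Δh = 0.032994 + 0.05278 + 0.04080 + 0.13664 = 0.263214 m

Δh ≈ 26 cm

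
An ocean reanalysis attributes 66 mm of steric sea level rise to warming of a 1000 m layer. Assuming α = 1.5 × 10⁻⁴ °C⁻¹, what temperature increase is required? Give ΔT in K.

ΔT ≈ 0.440 K

ΔT = Δh/(αH) = 0.066 / (1.5×10⁻⁴ × 1000) = 0.4400 K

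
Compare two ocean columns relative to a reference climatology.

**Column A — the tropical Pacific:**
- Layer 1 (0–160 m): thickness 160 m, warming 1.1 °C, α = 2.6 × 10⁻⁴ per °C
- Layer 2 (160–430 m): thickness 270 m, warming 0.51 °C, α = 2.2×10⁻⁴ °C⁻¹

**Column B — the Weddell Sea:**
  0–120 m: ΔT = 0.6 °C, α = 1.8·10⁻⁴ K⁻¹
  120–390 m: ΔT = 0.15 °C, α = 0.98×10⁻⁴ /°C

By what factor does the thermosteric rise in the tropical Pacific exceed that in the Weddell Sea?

A 0–160 m: 160 × 1.1 × 2.6×10⁻⁴ = 0.04576 m
A Layer 2: 2.2×10⁻⁴ × 0.51 × 270 = 0.030294 m
A total: 0.076054 m
B 1.8×10⁻⁴ × 120 × 0.6 = 0.01296 m
B 120–390 m: 0.98×10⁻⁴ × 0.15 × 270 = 0.003969 m
B total: 0.016929 m
Ratio: 0.076054 / 0.016929 ≈ 4.493

a factor of 4.5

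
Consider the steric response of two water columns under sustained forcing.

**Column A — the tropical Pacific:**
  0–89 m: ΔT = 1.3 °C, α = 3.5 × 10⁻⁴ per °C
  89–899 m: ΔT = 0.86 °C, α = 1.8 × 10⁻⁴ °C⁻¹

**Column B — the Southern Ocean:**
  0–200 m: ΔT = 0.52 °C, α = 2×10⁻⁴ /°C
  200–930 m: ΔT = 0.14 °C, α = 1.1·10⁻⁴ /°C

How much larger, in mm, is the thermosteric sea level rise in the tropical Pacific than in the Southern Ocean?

134 mm larger

A 0–89 m: 3.5×10⁻⁴ × 89 × 1.3 = 0.040495 m
A Layer 2: 0.86 × 1.8×10⁻⁴ × 810 = 0.125388 m
A total: 0.165883 m
B Layer 1: 200 × 0.52 × 2×10⁻⁴ = 0.02080 m
B 1.1×10⁻⁴ × 730 × 0.14 = 0.011242 m
B total: 0.032042 m
Difference: 0.165883 − 0.032042 = 0.133841 m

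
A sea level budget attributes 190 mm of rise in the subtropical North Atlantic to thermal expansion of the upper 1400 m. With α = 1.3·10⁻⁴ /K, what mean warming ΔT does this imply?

ΔT ≈ 1.04 K

ΔT = Δh/(αH) = 0.19 / (1.3×10⁻⁴ × 1400) ≈ 1.044 K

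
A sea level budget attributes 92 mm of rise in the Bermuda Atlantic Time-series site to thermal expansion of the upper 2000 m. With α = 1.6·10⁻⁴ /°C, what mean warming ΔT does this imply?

about 0.29 °C

ΔT = Δh/(αH) = 0.092 / (1.6×10⁻⁴ × 2000) = 0.2875 °C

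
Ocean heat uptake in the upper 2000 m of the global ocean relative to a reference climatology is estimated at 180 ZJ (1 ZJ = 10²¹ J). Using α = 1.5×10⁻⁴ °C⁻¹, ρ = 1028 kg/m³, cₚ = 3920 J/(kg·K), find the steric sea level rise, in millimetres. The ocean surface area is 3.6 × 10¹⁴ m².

Per unit area: Q = 180×10²¹ / (3.6×10¹⁴) = 5×10⁸ J/m²
Δh = αQ/(ρcₚ) = 1.5×10⁻⁴ × 5×10⁸ / (1028 × 3920) ≈ 0.018612 m

about 18.6 mm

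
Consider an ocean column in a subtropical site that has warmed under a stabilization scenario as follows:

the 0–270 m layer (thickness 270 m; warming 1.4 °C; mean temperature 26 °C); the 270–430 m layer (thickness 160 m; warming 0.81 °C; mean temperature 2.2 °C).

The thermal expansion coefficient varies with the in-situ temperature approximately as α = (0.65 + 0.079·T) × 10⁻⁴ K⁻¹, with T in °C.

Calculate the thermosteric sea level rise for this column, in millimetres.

Δh = 113 mm

Layer 1: α = (0.65 + 0.079×26)×10⁻⁴ = 2.704×10⁻⁴ K⁻¹
Layer 2: α = (0.65 + 0.079×2.2)×10⁻⁴ = 0.8238×10⁻⁴ K⁻¹
Layer 1: 270 × 2.704×10⁻⁴ × 1.4 = 0.1022112 m
270–430 m: 0.8238×10⁻⁴ × 160 × 0.81 = 0.010676448 m
Δh = 0.1022112 + 0.010676448 = 0.112887648 m ≈ 113 mm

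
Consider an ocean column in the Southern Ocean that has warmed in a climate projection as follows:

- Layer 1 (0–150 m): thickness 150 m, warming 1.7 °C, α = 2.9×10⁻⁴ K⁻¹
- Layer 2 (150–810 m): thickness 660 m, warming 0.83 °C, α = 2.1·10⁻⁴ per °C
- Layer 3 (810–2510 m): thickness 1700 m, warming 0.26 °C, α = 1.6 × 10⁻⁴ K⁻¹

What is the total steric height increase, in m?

0.260 m

150 × 1.7 × 2.9×10⁻⁴ = 0.07395 m
Layer 2: 660 × 0.83 × 2.1×10⁻⁴ = 0.115038 m
1700 × 0.26 × 1.6×10⁻⁴ = 0.07072 m
Δh = 0.07395 + 0.115038 + 0.07072 = 0.259708 m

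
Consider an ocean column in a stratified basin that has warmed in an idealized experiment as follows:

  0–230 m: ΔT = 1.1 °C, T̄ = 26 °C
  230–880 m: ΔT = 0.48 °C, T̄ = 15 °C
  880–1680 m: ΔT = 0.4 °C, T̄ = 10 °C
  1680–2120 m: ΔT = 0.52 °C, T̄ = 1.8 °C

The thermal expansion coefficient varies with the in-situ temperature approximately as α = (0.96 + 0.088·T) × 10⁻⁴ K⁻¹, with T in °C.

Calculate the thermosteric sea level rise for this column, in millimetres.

Δh = 240 mm

Layer 1: α = (0.96 + 0.088×26)×10⁻⁴ = 3.248×10⁻⁴ K⁻¹
Layer 2: α = (0.96 + 0.088×15)×10⁻⁴ = 2.28×10⁻⁴ K⁻¹
Layer 3: α = (0.96 + 0.088×10)×10⁻⁴ = 1.84×10⁻⁴ K⁻¹
Layer 4: α = (0.96 + 0.088×1.8)×10⁻⁴ = 1.1184×10⁻⁴ K⁻¹
Layer 1: 1.1 × 3.248×10⁻⁴ × 230 = 0.0821744 m
230–880 m: 650 × 0.48 × 2.28×10⁻⁴ = 0.071136 m
0.4 × 800 × 1.84×10⁻⁴ = 0.05888 m
1680–2120 m: 0.52 × 440 × 1.1184×10⁻⁴ = 0.025588992 m
Δh = 0.0821744 + 0.071136 + 0.05888 + 0.025588992 = 0.237779392 m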